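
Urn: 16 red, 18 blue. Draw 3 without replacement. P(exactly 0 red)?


Hypergeometric: C(16,0)×C(18,3)/C(34,3)
= 1×816/5984 = 3/22

P(X=0) = 3/22 ≈ 13.64%


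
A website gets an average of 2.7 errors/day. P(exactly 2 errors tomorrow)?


Poisson(λ=2.7): P(X=2) = e^(-λ)×λ^k/k!
= e^(-2.7) × 2.7^2 / 2!
≈ 0.06720551274 × 7.29 / 2 ≈ 0.244964

P(X=2) ≈ 0.244964 ≈ 24.50%


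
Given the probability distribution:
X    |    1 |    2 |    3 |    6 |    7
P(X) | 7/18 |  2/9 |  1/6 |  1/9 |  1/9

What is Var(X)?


E[X] = 25/9
E[X²] = 110/9
Var(X) = E[X²] - (E[X])² = 110/9 - 625/81 = 365/81

Var(X) = 365/81 ≈ 4.5062


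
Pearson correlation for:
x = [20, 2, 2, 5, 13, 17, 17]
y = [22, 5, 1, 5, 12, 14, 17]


n=7, Σx=76, Σy=76, Σxy=1160, Σx²=1180, Σy²=1164
r = (7×1160 - 76×76)/√((7×1180 - 76²)(7×1164 - 76²))
= 2344/√(2484×2372) = 2344/√5892048 ≈ 2344/2427.3541 ≈ 0.9657

r ≈ 0.9657


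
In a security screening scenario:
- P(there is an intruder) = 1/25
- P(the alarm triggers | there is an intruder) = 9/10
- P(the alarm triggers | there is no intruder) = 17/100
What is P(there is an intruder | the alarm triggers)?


Using Bayes' theorem:
P(A|B) = P(B|A)·P(A) / P(B)

P(the alarm triggers) = 9/10 × 1/25 + 17/100 × 24/25
= 9/250 + 102/625 = 249/1250

P(there is an intruder|the alarm triggers) = (9/250) / (249/1250) = 15/83

P(there is an intruder|the alarm triggers) = 15/83 ≈ 18.07%


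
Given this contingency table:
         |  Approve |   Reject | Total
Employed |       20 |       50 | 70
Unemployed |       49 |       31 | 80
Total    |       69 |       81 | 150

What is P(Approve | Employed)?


P(Approve | Employed) = 20/(20+50) = 20/70 = 2/7

P(Approve|Employed) = 2/7 ≈ 28.57%


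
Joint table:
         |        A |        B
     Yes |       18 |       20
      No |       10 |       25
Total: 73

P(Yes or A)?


P(Yes∨A) = P(Yes) + P(A) - P(Yes∧A)
= (38 + 28 - 18)/73 = 48/73

P = 48/73 ≈ 65.75%


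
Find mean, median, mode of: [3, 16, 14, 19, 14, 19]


Sorted: [3, 14, 14, 16, 19, 19]
Mean = 85/6
Median = 15
Freq: {3: 1, 16: 1, 14: 2, 19: 2}
Mode: [14, 19]

Mean=85/6, Median=15, Mode=[14, 19]


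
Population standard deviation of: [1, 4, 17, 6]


Mean = 28/4 = 7
  (1-7)²=36
  (4-7)²=9
  (17-7)²=100
  (6-7)²=1
Σ(x-μ)² = 146
σ² = 146/4 = 73/2

σ = √(73/2) ≈ 6.0415


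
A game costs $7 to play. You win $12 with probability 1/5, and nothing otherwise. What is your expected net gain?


E[gain] = (12-7)×1/5 + (-7)×4/5
= 1 - 28/5 = -23/5

Expected net gain = $-23/5 ≈ $-4.60


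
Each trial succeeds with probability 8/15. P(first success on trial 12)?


Geometric: P(X=12) = (1-p)^(k-1)×p = (7/15)^11×8/15 = 15818613944/129746337890625

P(X=12) = 15818613944/129746337890625 ≈ 0.01%


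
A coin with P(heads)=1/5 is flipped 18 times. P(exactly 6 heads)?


Binomial: P(X=6) = C(18,6)×p^6×(1-p)^12
= 18564 × 1/15625 × 16777216/244140625 = 311452237824/3814697265625

P(X=6) = 311452237824/3814697265625 ≈ 8.16%


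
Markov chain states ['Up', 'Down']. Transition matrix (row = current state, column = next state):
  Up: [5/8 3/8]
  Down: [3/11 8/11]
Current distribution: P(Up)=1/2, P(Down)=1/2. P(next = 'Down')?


P(next=Down) = Σᵢ P(now=i)×P(i→Down)
= 1/2×3/8 + 1/2×8/11
= 3/16 + 4/11 = 97/176

P = 97/176 ≈ 0.5511


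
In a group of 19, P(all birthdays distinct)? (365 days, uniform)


P(all different) = Π(365-i)/365 for i=0..18
= (365/365)×(364/365)×...×(347/365)
= 0.620881

P ≈ 0.6209 ≈ 62.09%


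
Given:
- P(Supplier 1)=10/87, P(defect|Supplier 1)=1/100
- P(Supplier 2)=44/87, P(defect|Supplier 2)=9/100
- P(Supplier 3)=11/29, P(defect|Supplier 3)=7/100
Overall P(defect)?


P(B) = Σ P(B|Aᵢ)×P(Aᵢ)
  1/100×10/87 = 1/870
  9/100×44/87 = 33/725
  7/100×11/29 = 77/2900
Sum = 637/8700

P(defect) = 637/8700 ≈ 7.32%


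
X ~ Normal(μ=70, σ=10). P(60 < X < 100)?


z₁=(60-70)/10=-1.0, z₂=(100-70)/10=3.0
P = Φ(3.0) - Φ(-1.0) = 0.998650 - 0.158655 = 0.839995 ≈ 0.8400

P(60 < X < 100) ≈ 0.8400


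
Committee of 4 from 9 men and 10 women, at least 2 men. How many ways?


Count by #men:
  2M,2W: C(9,2)×C(10,2)=1620
  3M,1W: C(9,3)×C(10,1)=840
  4M,0W: C(9,4)×C(10,0)=126
Total = 2586

2586


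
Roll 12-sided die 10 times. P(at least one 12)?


P(no 12)^10 = (11/12)^10 = 25937424601/61917364224
P(≥1) = 1 - 25937424601/61917364224 = 35979939623/61917364224

P = 35979939623/61917364224 ≈ 58.11%


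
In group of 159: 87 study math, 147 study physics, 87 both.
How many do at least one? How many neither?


|A∪B| = 87+147-87 = 147
Neither = 159-147 = 12

At least one: 147; Neither: 12


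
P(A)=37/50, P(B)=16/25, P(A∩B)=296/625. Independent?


P(A)×P(B) = 296/625
P(A∩B) = 296/625
Equal ✓ → Independent

Yes, independent


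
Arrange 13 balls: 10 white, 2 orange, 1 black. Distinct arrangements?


13!/(10!×2!×1!) = 858

858


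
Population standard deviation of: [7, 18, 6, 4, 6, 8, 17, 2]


Mean = 68/8 = 17/2
  (7-17/2)²=9/4
  (18-17/2)²=361/4
  (6-17/2)²=25/4
  (4-17/2)²=81/4
  (6-17/2)²=25/4
  (8-17/2)²=1/4
  (17-17/2)²=289/4
  (2-17/2)²=169/4
Σ(x-μ)² = 240
σ² = 240/8 = 30

σ = √(30) ≈ 5.4772


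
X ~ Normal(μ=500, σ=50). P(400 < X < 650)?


z₁=(400-500)/50=-2.0, z₂=(650-500)/50=3.0
P = Φ(3.0) - Φ(-2.0) = 0.998650 - 0.022750 = 0.975900 ≈ 0.9759

P(400 < X < 650) ≈ 0.9759


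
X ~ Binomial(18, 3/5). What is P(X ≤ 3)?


P(X ≤ 3) = Σ P(X=i) for i=0..3
P(X=0) = 262144/3814697265625
P(X=1) = 7077888/3814697265625
P(X=2) = 90243072/3814697265625
P(X=3) = 721944576/3814697265625
Sum = 163905536/762939453125

P(X ≤ 3) = 163905536/762939453125 ≈ 0.02%


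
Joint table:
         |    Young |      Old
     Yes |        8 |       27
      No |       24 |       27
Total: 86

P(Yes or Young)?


P(Yes∨Young) = P(Yes) + P(Young) - P(Yes∧Young)
= (35 + 32 - 8)/86 = 59/86

P = 59/86 ≈ 68.60%


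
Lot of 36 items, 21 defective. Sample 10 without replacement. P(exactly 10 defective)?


Hypergeometric: C(21,10)×C(15,0)/C(36,10)
= 352716×1/254186856 = 247/178002

P(X=10) = 247/178002 ≈ 0.14%


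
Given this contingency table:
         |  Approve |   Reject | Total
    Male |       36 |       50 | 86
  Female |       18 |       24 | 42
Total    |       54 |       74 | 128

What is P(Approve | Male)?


P(Approve | Male) = 36/(36+50) = 36/86 = 18/43

P(Approve|Male) = 18/43 ≈ 41.86%


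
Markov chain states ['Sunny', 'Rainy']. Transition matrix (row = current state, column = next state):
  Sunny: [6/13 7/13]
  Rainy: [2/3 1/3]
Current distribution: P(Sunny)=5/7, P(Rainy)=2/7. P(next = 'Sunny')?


P(next=Sunny) = Σᵢ P(now=i)×P(i→Sunny)
= 5/7×6/13 + 2/7×2/3
= 30/91 + 4/21 = 142/273

P = 142/273 ≈ 0.5201


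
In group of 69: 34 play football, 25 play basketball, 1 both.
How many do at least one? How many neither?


|A∪B| = 34+25-1 = 58
Neither = 69-58 = 11

At least one: 58; Neither: 11


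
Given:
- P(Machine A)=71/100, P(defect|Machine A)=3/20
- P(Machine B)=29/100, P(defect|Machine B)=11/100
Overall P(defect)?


P(B) = Σ P(B|Aᵢ)×P(Aᵢ)
  3/20×71/100 = 213/2000
  11/100×29/100 = 319/10000
Sum = 173/1250

P(defect) = 173/1250 ≈ 13.84%


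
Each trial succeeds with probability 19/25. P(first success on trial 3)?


Geometric: P(X=3) = (1-p)^(k-1)×p = (6/25)^2×19/25 = 684/15625

P(X=3) = 684/15625 ≈ 4.38%


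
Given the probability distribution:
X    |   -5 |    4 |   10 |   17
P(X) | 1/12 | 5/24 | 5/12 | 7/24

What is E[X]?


E[X] = Σ x·P(X=x)
= (-5)×(1/12) + (4)×(5/24) + (10)×(5/12) + (17)×(7/24)
= 229/24

E[X] = 229/24


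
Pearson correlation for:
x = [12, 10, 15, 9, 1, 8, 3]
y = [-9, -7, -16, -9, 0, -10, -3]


n=7, Σx=58, Σy=-54, Σxy=-588, Σx²=624, Σy²=576
r = (7×(-588) - 58×(-54))/√((7×624 - 58²)(7×576 - (-54)²))
= -984/√(1004×1116) = -984/√1120464 ≈ -984/1058.5197 ≈ -0.9296

r ≈ -0.9296


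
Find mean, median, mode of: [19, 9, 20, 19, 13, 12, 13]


Sorted: [9, 12, 13, 13, 19, 19, 20]
Mean = 105/7 = 15
Median = 13
Freq: {19: 2, 9: 1, 20: 1, 13: 2, 12: 1}
Mode: [13, 19]

Mean=15, Median=13, Mode=[13, 19]


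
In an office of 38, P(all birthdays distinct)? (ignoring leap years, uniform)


P(all different) = Π(365-i)/365 for i=0..37
= (365/365)×(364/365)×...×(328/365)
= 0.135932

P ≈ 0.1359 ≈ 13.59%


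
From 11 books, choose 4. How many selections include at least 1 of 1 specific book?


Complement: C(11,4) - C(10,4) = 330 - 210 = 120

120


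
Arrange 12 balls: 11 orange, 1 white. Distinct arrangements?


12!/(11!×1!) = 12

12


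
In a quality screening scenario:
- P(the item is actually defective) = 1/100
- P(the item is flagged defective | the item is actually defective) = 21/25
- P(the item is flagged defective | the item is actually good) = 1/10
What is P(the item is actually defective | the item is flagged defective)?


Using Bayes' theorem:
P(A|B) = P(B|A)·P(A) / P(B)

P(the item is flagged defective) = 21/25 × 1/100 + 1/10 × 99/100
= 21/2500 + 99/1000 = 537/5000

P(the item is actually defective|the item is flagged defective) = (21/2500) / (537/5000) = 14/179

P(the item is actually defective|the item is flagged defective) = 14/179 ≈ 7.82%


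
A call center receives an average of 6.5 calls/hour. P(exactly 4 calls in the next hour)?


Poisson(λ=6.5): P(X=4) = e^(-λ)×λ^k/k!
= e^(-6.5) × 6.5^4 / 4!
≈ 0.001503439193 × 1785.0625 / 24 ≈ 0.111822

P(X=4) ≈ 0.111822 ≈ 11.18%


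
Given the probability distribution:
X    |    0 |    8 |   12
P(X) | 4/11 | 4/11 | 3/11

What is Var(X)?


E[X] = 68/11
E[X²] = 688/11
Var(X) = E[X²] - (E[X])² = 688/11 - 4624/121 = 2944/121

Var(X) = 2944/121 ≈ 24.3306


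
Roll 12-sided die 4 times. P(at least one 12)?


P(no 12)^4 = (11/12)^4 = 14641/20736
P(≥1) = 1 - 14641/20736 = 6095/20736

P = 6095/20736 ≈ 29.39%


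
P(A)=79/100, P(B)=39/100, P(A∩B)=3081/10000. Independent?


P(A)×P(B) = 3081/10000
P(A∩B) = 3081/10000
Equal ✓ → Independent

Yes, independent


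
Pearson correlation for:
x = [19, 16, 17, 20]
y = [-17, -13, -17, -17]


n=4, Σx=72, Σy=-64, Σxy=-1160, Σx²=1306, Σy²=1036
r = (4×(-1160) - 72×(-64))/√((4×1306 - 72²)(4×1036 - (-64)²))
= -32/√(40×48) = -32/√1920 ≈ -32/43.8178 ≈ -0.7303

r ≈ -0.7303


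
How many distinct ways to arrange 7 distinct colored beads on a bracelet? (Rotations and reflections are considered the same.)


Free circular arrangements: rotations and reflections both identified.
(n-1)!/2 = 6!/2 = 720/2 = 360

360


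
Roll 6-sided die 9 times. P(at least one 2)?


P(no 2)^9 = (5/6)^9 = 1953125/10077696
P(≥1) = 1 - 1953125/10077696 = 8124571/10077696

P = 8124571/10077696 ≈ 80.62%


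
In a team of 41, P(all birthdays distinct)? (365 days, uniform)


P(all different) = Π(365-i)/365 for i=0..40
= (365/365)×(364/365)×...×(325/365)
= 0.096848

P ≈ 0.0968 ≈ 9.68%


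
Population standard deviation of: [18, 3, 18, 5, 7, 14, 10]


Mean = 75/7
  (18-75/7)²=2601/49
  (3-75/7)²=2916/49
  (18-75/7)²=2601/49
  (5-75/7)²=1600/49
  (7-75/7)²=676/49
  (14-75/7)²=529/49
  (10-75/7)²=25/49
Σ(x-μ)² = 1564/7
σ² = (1564/7)/7 = 1564/49

σ = √(1564/49) ≈ 5.6496


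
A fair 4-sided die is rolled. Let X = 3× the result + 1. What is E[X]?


E[die] = (1+4)/2 = 5/2
E[X] = 3×5/2 + 1 = 17/2

E[X] = 17/2


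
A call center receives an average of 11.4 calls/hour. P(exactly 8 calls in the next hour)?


Poisson(λ=11.4): P(X=8) = e^(-λ)×λ^k/k!
= e^(-11.4) × 11.4^8 / 8!
≈ 1.119548484e-05 × 285258642.207 / 40320 ≈ 0.079207

P(X=8) ≈ 0.079207 ≈ 7.92%


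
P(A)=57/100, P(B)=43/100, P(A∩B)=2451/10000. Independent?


P(A)×P(B) = 2451/10000
P(A∩B) = 2451/10000
Equal ✓ → Independent

Yes, independent


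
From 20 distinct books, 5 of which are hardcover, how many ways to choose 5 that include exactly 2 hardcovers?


Choose 2 of the 5 hardcovers and 3 of the other 15 books:
C(5,2)×C(15,3) = 10×455 = 4550

4550


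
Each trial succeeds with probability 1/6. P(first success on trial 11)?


Geometric: P(X=11) = (1-p)^(k-1)×p = (5/6)^10×1/6 = 9765625/362797056

P(X=11) = 9765625/362797056 ≈ 2.69%


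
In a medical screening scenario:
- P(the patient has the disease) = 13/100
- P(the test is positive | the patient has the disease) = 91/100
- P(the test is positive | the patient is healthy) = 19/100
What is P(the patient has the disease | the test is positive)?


Using Bayes' theorem:
P(A|B) = P(B|A)·P(A) / P(B)

P(the test is positive) = 91/100 × 13/100 + 19/100 × 87/100
= 1183/10000 + 1653/10000 = 709/2500

P(the patient has the disease|the test is positive) = (1183/10000) / (709/2500) = 1183/2836

P(the patient has the disease|the test is positive) = 1183/2836 ≈ 41.71%


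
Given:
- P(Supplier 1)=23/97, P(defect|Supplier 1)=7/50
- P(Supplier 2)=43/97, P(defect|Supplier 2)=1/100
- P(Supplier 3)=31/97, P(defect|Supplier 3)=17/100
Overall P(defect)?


P(B) = Σ P(B|Aᵢ)×P(Aᵢ)
  7/50×23/97 = 161/4850
  1/100×43/97 = 43/9700
  17/100×31/97 = 527/9700
Sum = 223/2425

P(defect) = 223/2425 ≈ 9.20%


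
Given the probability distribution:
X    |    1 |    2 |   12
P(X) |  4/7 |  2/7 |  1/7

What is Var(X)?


E[X] = 20/7
E[X²] = 156/7
Var(X) = E[X²] - (E[X])² = 156/7 - 400/49 = 692/49

Var(X) = 692/49 ≈ 14.1224


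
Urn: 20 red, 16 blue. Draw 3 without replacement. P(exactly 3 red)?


Hypergeometric: C(20,3)×C(16,0)/C(36,3)
= 1140×1/7140 = 19/119

P(X=3) = 19/119 ≈ 15.97%


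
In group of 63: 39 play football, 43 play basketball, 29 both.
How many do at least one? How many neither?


|A∪B| = 39+43-29 = 53
Neither = 63-53 = 10

At least one: 53; Neither: 10


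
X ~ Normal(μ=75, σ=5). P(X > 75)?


z = (75-75)/5 = 0.0
P(X > 75) = 1 - P(Z ≤ 0.0) = 1 - 0.5000 = 0.5000

P(X > 75) ≈ 0.5000


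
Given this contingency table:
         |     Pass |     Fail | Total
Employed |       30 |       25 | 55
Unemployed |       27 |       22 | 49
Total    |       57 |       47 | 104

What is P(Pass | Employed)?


P(Pass | Employed) = 30/(30+25) = 30/55 = 6/11

P(Pass|Employed) = 6/11 ≈ 54.55%


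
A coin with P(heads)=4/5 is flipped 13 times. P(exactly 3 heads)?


Binomial: P(X=3) = C(13,3)×p^3×(1-p)^10
= 286 × 64/125 × 1/9765625 = 18304/1220703125

P(X=3) = 18304/1220703125 ≈ 0.00%


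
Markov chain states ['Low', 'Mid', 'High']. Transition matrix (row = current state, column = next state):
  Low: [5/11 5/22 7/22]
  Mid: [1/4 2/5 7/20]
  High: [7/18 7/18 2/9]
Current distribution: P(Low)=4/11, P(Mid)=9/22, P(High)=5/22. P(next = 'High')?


P(next=High) = Σᵢ P(now=i)×P(i→High)
= 4/11×7/22 + 9/22×7/20 + 5/22×2/9
= 14/121 + 63/440 + 5/99 = 13477/43560

P = 13477/43560 ≈ 0.3094


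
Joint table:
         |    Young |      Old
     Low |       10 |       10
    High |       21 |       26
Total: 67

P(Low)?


P(Low) = (10+10)/67 = 20/67

P(Low) = 20/67 ≈ 29.85%


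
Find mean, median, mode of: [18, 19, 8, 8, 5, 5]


Sorted: [5, 5, 8, 8, 18, 19]
Mean = 63/6 = 21/2
Median = 8
Freq: {18: 1, 19: 1, 8: 2, 5: 2}
Mode: [5, 8]

Mean=21/2, Median=8, Mode=[5, 8]


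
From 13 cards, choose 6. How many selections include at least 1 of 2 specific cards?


Complement: C(13,6) - C(11,6) = 1716 - 462 = 1254

1254


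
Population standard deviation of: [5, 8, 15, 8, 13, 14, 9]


Mean = 72/7
  (5-72/7)²=1369/49
  (8-72/7)²=256/49
  (15-72/7)²=1089/49
  (8-72/7)²=256/49
  (13-72/7)²=361/49
  (14-72/7)²=676/49
  (9-72/7)²=81/49
Σ(x-μ)² = 584/7
σ² = (584/7)/7 = 584/49

σ = √(584/49) ≈ 3.4523


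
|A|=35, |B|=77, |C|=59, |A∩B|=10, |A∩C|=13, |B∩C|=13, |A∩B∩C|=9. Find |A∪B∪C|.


|A∪B∪C| = 35+77+59-10-13-13+9 = 144

|A∪B∪C| = 144


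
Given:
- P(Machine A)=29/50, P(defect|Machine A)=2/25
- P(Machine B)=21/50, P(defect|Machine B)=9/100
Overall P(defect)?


P(B) = Σ P(B|Aᵢ)×P(Aᵢ)
  2/25×29/50 = 29/625
  9/100×21/50 = 189/5000
Sum = 421/5000

P(defect) = 421/5000 ≈ 8.42%


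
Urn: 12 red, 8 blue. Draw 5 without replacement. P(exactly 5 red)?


Hypergeometric: C(12,5)×C(8,0)/C(20,5)
= 792×1/15504 = 33/646

P(X=5) = 33/646 ≈ 5.11%


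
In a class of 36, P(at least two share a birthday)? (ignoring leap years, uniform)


P(all different) = Π(365-i)/365 for i=0..35
= 0.167818
P(match) = 1 - 0.167818 = 0.832182

P ≈ 0.8322 ≈ 83.22%


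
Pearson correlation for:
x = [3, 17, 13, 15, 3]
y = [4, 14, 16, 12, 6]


n=5, Σx=51, Σy=52, Σxy=656, Σx²=701, Σy²=648
r = (5×656 - 51×52)/√((5×701 - 51²)(5×648 - 52²))
= 628/√(904×536) = 628/√484544 ≈ 628/696.0919 ≈ 0.9022

r ≈ 0.9022


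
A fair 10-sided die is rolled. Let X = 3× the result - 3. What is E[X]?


E[die] = (1+10)/2 = 11/2
E[X] = 3×11/2 - 3 = 27/2

E[X] = 27/2


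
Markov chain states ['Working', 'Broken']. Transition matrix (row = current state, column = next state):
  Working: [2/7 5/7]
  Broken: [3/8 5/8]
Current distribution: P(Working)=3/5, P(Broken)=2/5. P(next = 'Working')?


P(next=Working) = Σᵢ P(now=i)×P(i→Working)
= 3/5×2/7 + 2/5×3/8
= 6/35 + 3/20 = 9/28

P = 9/28 ≈ 0.3214


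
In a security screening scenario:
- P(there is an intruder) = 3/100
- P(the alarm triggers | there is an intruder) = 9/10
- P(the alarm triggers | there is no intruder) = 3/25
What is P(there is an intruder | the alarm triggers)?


Using Bayes' theorem:
P(A|B) = P(B|A)·P(A) / P(B)

P(the alarm triggers) = 9/10 × 3/100 + 3/25 × 97/100
= 27/1000 + 291/2500 = 717/5000

P(there is an intruder|the alarm triggers) = (27/1000) / (717/5000) = 45/239

P(there is an intruder|the alarm triggers) = 45/239 ≈ 18.83%


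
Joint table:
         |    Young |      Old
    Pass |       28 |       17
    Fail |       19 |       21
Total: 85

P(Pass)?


P(Pass) = (28+17)/85 = 45/85 = 9/17

P(Pass) = 9/17 ≈ 52.94%


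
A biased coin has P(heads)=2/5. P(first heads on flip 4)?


Geometric: P(X=4) = (1-p)^(k-1)×p = (3/5)^3×2/5 = 54/625

P(X=4) = 54/625 ≈ 8.64%


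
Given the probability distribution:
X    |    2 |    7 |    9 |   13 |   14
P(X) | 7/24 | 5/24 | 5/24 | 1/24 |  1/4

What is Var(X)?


E[X] = 191/24
E[X²] = 2023/24
Var(X) = E[X²] - (E[X])² = 2023/24 - 36481/576 = 12071/576

Var(X) = 12071/576 ≈ 20.9566


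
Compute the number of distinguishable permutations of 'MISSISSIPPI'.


Letters: 11, freq: {'M': 1, 'I': 4, 'S': 4, 'P': 2}
11!/(1!×4!×4!×2!) = 39916800/1152 = 34650

34650


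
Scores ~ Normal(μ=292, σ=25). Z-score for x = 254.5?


z = (x - μ)/σ = (254.5 - 292)/25 = -1.5

z = -1.5


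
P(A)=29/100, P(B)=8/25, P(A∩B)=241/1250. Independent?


P(A)×P(B) = 58/625
P(A∩B) = 241/1250
Not equal → NOT independent

No, not independent


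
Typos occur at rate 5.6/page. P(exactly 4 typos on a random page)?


Poisson(λ=5.6): P(X=4) = e^(-λ)×λ^k/k!
= e^(-5.6) × 5.6^4 / 4!
≈ 0.003697863716 × 983.4496 / 24 ≈ 0.151528

P(X=4) ≈ 0.151528 ≈ 15.15%


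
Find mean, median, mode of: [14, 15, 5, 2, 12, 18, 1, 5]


Sorted: [1, 2, 5, 5, 12, 14, 15, 18]
Mean = 72/8 = 9
Median = 17/2
Freq: {14: 1, 15: 1, 5: 2, 2: 1, 12: 1, 18: 1, 1: 1}
Mode: [5]

Mean=9, Median=17/2, Mode=5


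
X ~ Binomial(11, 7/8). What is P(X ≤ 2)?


P(X ≤ 2) = Σ P(X=i) for i=0..2
P(X=0) = 1/8589934592
P(X=1) = 77/8589934592
P(X=2) = 2695/8589934592
Sum = 2773/8589934592

P(X ≤ 2) = 2773/8589934592 ≈ 0.00%


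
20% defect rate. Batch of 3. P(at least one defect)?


P(all good) = (4/5)^3 = 64/125
P(≥1 defect) = 61/125

P = 61/125 ≈ 48.80%


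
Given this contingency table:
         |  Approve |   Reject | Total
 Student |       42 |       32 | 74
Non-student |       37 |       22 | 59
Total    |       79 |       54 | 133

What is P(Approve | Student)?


P(Approve | Student) = 42/(42+32) = 42/74 = 21/37

P(Approve|Student) = 21/37 ≈ 56.76%


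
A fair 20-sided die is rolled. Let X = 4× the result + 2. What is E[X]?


E[die] = (1+20)/2 = 21/2
E[X] = 4×21/2 + 2 = 44

E[X] = 44


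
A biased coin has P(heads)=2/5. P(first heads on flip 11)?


Geometric: P(X=11) = (1-p)^(k-1)×p = (3/5)^10×2/5 = 118098/48828125

P(X=11) = 118098/48828125 ≈ 0.24%


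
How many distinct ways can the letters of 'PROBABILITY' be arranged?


Letters: 11, freq: {'P': 1, 'R': 1, 'O': 1, 'B': 2, 'A': 1, 'I': 2, 'L': 1, 'T': 1, 'Y': 1}
11!/(1!×1!×1!×2!×1!×2!×1!×1!×1!) = 39916800/4 = 9979200

9979200


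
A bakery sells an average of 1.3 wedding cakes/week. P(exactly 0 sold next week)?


Poisson(λ=1.3): P(X=0) = e^(-λ)×λ^k/k!
= e^(-1.3) × 1.3^0 / 0!
≈ 0.272531793 × 1 / 1 ≈ 0.272532

P(X=0) ≈ 0.272532 ≈ 27.25%


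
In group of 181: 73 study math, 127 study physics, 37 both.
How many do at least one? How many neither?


|A∪B| = 73+127-37 = 163
Neither = 181-163 = 18

At least one: 163; Neither: 18


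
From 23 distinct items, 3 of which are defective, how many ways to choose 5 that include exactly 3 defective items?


Choose 3 of the 3 defective items and 2 of the other 20 items:
C(3,3)×C(20,2) = 1×190 = 190

190


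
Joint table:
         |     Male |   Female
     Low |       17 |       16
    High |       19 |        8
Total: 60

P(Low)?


P(Low) = (17+16)/60 = 33/60 = 11/20

P(Low) = 11/20 ≈ 55.00%


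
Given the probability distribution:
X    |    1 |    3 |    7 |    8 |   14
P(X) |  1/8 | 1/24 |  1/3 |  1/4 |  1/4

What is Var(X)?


E[X] = 97/12
E[X²] = 491/6
Var(X) = E[X²] - (E[X])² = 491/6 - 9409/144 = 2375/144

Var(X) = 2375/144 ≈ 16.4931


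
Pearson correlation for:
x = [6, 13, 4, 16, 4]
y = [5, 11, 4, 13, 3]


n=5, Σx=43, Σy=36, Σxy=409, Σx²=493, Σy²=340
r = (5×409 - 43×36)/√((5×493 - 43²)(5×340 - 36²))
= 497/√(616×404) = 497/√248864 ≈ 497/498.8627 ≈ 0.9963

r ≈ 0.9963


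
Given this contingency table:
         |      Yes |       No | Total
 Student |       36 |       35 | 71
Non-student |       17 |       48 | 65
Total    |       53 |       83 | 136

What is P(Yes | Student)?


P(Yes | Student) = 36/(36+35) = 36/71

P(Yes|Student) = 36/71 ≈ 50.70%


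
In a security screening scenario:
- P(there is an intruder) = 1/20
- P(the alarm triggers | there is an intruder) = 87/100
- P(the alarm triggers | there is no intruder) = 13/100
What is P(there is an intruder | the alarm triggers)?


Using Bayes' theorem:
P(A|B) = P(B|A)·P(A) / P(B)

P(the alarm triggers) = 87/100 × 1/20 + 13/100 × 19/20
= 87/2000 + 247/2000 = 167/1000

P(there is an intruder|the alarm triggers) = (87/2000) / (167/1000) = 87/334

P(there is an intruder|the alarm triggers) = 87/334 ≈ 26.05%


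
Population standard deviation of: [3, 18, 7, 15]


Mean = 43/4
  (3-43/4)²=961/16
  (18-43/4)²=841/16
  (7-43/4)²=225/16
  (15-43/4)²=289/16
Σ(x-μ)² = 579/4
σ² = (579/4)/4 = 579/16

σ = √(579/16) ≈ 6.0156


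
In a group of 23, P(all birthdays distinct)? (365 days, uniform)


P(all different) = Π(365-i)/365 for i=0..22
= (365/365)×(364/365)×...×(343/365)
= 0.492703

P ≈ 0.4927 ≈ 49.27%


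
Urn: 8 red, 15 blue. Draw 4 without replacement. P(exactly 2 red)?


Hypergeometric: C(8,2)×C(15,2)/C(23,4)
= 28×105/8855 = 84/253

P(X=2) = 84/253 ≈ 33.20%


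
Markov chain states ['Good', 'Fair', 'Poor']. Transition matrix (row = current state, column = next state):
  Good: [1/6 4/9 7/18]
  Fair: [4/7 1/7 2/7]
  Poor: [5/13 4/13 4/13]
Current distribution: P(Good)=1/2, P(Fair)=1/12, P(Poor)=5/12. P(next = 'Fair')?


P(next=Fair) = Σᵢ P(now=i)×P(i→Fair)
= 1/2×4/9 + 1/12×1/7 + 5/12×4/13
= 2/9 + 1/84 + 5/39 = 1187/3276

P = 1187/3276 ≈ 0.3623


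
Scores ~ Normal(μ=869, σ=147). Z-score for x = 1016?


z = (x - μ)/σ = (1016 - 869)/147 = 1.0

z = 1.0


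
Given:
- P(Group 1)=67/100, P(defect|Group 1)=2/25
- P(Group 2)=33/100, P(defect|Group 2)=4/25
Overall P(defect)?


P(B) = Σ P(B|Aᵢ)×P(Aᵢ)
  2/25×67/100 = 67/1250
  4/25×33/100 = 33/625
Sum = 133/1250

P(defect) = 133/1250 ≈ 10.64%


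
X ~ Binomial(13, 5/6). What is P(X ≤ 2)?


P(X ≤ 2) = Σ P(X=i) for i=0..2
P(X=0) = 1/13060694016
P(X=1) = 65/13060694016
P(X=2) = 325/2176782336
Sum = 7/45349632

P(X ≤ 2) = 7/45349632 ≈ 0.00%


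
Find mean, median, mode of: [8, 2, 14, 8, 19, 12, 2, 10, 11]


Sorted: [2, 2, 8, 8, 10, 11, 12, 14, 19]
Mean = 86/9
Median = 10
Freq: {8: 2, 2: 2, 14: 1, 19: 1, 12: 1, 10: 1, 11: 1}
Mode: [2, 8]

Mean=86/9, Median=10, Mode=[2, 8]


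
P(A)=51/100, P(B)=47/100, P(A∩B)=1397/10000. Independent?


P(A)×P(B) = 2397/10000
P(A∩B) = 1397/10000
Not equal → NOT independent

No, not independent


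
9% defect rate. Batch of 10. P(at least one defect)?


P(all good) = (91/100)^10 = 38941611811810745401/100000000000000000000
P(≥1 defect) = 61058388188189254599/100000000000000000000

P = 61058388188189254599/100000000000000000000 ≈ 61.06%


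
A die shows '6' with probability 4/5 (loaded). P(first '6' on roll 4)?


Geometric: P(X=4) = (1-p)^(k-1)×p = (1/5)^3×4/5 = 4/625

P(X=4) = 4/625 ≈ 0.64%


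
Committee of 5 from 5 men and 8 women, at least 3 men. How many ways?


Count by #men:
  3M,2W: C(5,3)×C(8,2)=280
  4M,1W: C(5,4)×C(8,1)=40
  5M,0W: C(5,5)×C(8,0)=1
Total = 321

321


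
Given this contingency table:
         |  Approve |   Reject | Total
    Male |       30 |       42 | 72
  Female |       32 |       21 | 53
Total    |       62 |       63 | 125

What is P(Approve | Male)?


P(Approve | Male) = 30/(30+42) = 30/72 = 5/12

P(Approve|Male) = 5/12 ≈ 41.67%


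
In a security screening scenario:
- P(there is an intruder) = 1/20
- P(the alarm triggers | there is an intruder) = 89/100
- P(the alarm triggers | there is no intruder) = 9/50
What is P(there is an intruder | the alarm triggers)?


Using Bayes' theorem:
P(A|B) = P(B|A)·P(A) / P(B)

P(the alarm triggers) = 89/100 × 1/20 + 9/50 × 19/20
= 89/2000 + 171/1000 = 431/2000

P(there is an intruder|the alarm triggers) = (89/2000) / (431/2000) = 89/431

P(there is an intruder|the alarm triggers) = 89/431 ≈ 20.65%


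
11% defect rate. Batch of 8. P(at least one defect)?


P(all good) = (89/100)^8 = 3936588805702081/10000000000000000
P(≥1 defect) = 6063411194297919/10000000000000000

P = 6063411194297919/10000000000000000 ≈ 60.63%


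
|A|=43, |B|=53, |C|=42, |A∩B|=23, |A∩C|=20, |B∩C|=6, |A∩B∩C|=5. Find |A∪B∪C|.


|A∪B∪C| = 43+53+42-23-20-6+5 = 94

|A∪B∪C| = 94


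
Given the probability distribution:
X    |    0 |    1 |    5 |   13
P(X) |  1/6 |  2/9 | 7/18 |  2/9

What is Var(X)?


E[X] = 91/18
E[X²] = 95/2
Var(X) = E[X²] - (E[X])² = 95/2 - 8281/324 = 7109/324

Var(X) = 7109/324 ≈ 21.9414


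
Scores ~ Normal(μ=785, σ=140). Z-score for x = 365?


z = (x - μ)/σ = (365 - 785)/140 = -3.0

z = -3.0


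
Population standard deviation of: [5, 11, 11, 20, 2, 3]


Mean = 52/6 = 26/3
  (5-26/3)²=121/9
  (11-26/3)²=49/9
  (11-26/3)²=49/9
  (20-26/3)²=1156/9
  (2-26/3)²=400/9
  (3-26/3)²=289/9
Σ(x-μ)² = 688/3
σ² = (688/3)/6 = 344/9

σ = √(344/9) ≈ 6.1824


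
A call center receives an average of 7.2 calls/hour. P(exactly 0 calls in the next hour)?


Poisson(λ=7.2): P(X=0) = e^(-λ)×λ^k/k!
= e^(-7.2) × 7.2^0 / 0!
≈ 0.0007465858084 × 1 / 1 ≈ 0.000747

P(X=0) ≈ 0.000747 ≈ 0.07%


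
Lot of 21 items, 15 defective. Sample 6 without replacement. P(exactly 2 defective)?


Hypergeometric: C(15,2)×C(6,4)/C(21,6)
= 105×15/54264 = 75/2584

P(X=2) = 75/2584 ≈ 2.90%


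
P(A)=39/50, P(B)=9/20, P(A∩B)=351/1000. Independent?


P(A)×P(B) = 351/1000
P(A∩B) = 351/1000
Equal ✓ → Independent

Yes, independent


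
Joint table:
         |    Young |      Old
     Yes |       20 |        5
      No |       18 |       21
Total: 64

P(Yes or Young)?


P(Yes∨Young) = P(Yes) + P(Young) - P(Yes∧Young)
= (25 + 38 - 20)/64 = 43/64

P = 43/64 ≈ 67.19%


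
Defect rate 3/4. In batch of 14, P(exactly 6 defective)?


Binomial: P(X=6) = C(14,6)×p^6×(1-p)^8
= 3003 × 729/4096 × 1/65536 = 2189187/268435456

P(X=6) = 2189187/268435456 ≈ 0.82%


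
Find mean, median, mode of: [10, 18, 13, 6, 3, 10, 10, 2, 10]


Sorted: [2, 3, 6, 10, 10, 10, 10, 13, 18]
Mean = 82/9
Median = 10
Freq: {10: 4, 18: 1, 13: 1, 6: 1, 3: 1, 2: 1}
Mode: [10]

Mean=82/9, Median=10, Mode=10


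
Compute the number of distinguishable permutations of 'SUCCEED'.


Letters: 7, freq: {'S': 1, 'U': 1, 'C': 2, 'E': 2, 'D': 1}
7!/(1!×1!×2!×2!×1!) = 5040/4 = 1260

1260


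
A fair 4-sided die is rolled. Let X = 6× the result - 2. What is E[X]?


E[die] = (1+4)/2 = 5/2
E[X] = 6×5/2 - 2 = 13

E[X] = 13


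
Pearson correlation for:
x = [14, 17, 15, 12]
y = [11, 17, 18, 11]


n=4, Σx=58, Σy=57, Σxy=845, Σx²=854, Σy²=855
r = (4×845 - 58×57)/√((4×854 - 58²)(4×855 - 57²))
= 74/√(52×171) = 74/√8892 ≈ 74/94.2974 ≈ 0.7848

r ≈ 0.7848


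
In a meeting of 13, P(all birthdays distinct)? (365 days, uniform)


P(all different) = Π(365-i)/365 for i=0..12
= (365/365)×(364/365)×...×(353/365)
= 0.805590

P ≈ 0.8056 ≈ 80.56%


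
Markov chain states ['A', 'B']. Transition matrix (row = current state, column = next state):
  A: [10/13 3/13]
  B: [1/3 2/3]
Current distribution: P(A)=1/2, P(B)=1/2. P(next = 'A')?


P(next=A) = Σᵢ P(now=i)×P(i→A)
= 1/2×10/13 + 1/2×1/3
= 5/13 + 1/6 = 43/78

P = 43/78 ≈ 0.5513


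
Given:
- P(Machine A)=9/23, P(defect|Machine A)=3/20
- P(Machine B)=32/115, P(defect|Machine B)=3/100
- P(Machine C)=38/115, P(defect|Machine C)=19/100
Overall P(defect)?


P(B) = Σ P(B|Aᵢ)×P(Aᵢ)
  3/20×9/23 = 27/460
  3/100×32/115 = 24/2875
  19/100×38/115 = 361/5750
Sum = 1493/11500

P(defect) = 1493/11500 ≈ 12.98%


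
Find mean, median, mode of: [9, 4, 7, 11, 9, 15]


Sorted: [4, 7, 9, 9, 11, 15]
Mean = 55/6
Median = 9
Freq: {9: 2, 4: 1, 7: 1, 11: 1, 15: 1}
Mode: [9]

Mean=55/6, Median=9, Mode=9


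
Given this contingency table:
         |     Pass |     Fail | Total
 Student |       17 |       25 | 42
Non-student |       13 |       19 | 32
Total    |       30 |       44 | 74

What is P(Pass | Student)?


P(Pass | Student) = 17/(17+25) = 17/42

P(Pass|Student) = 17/42 ≈ 40.48%


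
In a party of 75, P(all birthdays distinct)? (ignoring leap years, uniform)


P(all different) = Π(365-i)/365 for i=0..74
= (365/365)×(364/365)×...×(291/365)
= 0.000280

P ≈ 0.0003 ≈ 0.03%


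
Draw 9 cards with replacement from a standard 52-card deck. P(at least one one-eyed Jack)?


P(not a one-eyed Jack) = 50/52 = 25/26
P(none in 9 draws) = (25/26)^9 = 3814697265625/5429503678976
P(≥1 one-eyed Jack) = 1 - 3814697265625/5429503678976 = 1614806413351/5429503678976

P = 1614806413351/5429503678976 ≈ 29.74%


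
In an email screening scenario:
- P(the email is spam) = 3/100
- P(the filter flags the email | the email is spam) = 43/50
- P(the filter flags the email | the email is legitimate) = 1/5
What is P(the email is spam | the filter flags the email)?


Using Bayes' theorem:
P(A|B) = P(B|A)·P(A) / P(B)

P(the filter flags the email) = 43/50 × 3/100 + 1/5 × 97/100
= 129/5000 + 97/500 = 1099/5000

P(the email is spam|the filter flags the email) = (129/5000) / (1099/5000) = 129/1099

P(the email is spam|the filter flags the email) = 129/1099 ≈ 11.74%


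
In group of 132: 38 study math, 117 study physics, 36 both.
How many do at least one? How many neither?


|A∪B| = 38+117-36 = 119
Neither = 132-119 = 13

At least one: 119; Neither: 13


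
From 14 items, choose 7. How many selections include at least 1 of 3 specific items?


Complement: C(14,7) - C(11,7) = 3432 - 330 = 3102

3102


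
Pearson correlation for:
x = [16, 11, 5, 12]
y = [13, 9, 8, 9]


n=4, Σx=44, Σy=39, Σxy=455, Σx²=546, Σy²=395
r = (4×455 - 44×39)/√((4×546 - 44²)(4×395 - 39²))
= 104/√(248×59) = 104/√14632 ≈ 104/120.9628 ≈ 0.8598

r ≈ 0.8598


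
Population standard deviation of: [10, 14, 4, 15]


Mean = 43/4
  (10-43/4)²=9/16
  (14-43/4)²=169/16
  (4-43/4)²=729/16
  (15-43/4)²=289/16
Σ(x-μ)² = 299/4
σ² = (299/4)/4 = 299/16

σ = √(299/16) ≈ 4.3229


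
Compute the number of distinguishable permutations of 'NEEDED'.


Letters: 6, freq: {'N': 1, 'E': 3, 'D': 2}
6!/(1!×3!×2!) = 720/12 = 60

60


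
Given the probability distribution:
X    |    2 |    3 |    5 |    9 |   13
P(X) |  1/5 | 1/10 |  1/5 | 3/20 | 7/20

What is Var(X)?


E[X] = 38/5
E[X²] = 78
Var(X) = E[X²] - (E[X])² = 78 - 1444/25 = 506/25

Var(X) = 506/25 ≈ 20.2400


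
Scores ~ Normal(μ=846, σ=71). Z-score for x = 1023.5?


z = (x - μ)/σ = (1023.5 - 846)/71 = 2.5

z = 2.5


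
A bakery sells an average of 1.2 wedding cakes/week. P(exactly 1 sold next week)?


Poisson(λ=1.2): P(X=1) = e^(-λ)×λ^k/k!
= e^(-1.2) × 1.2^1 / 1!
≈ 0.3011942119 × 1.2 / 1 ≈ 0.361433

P(X=1) ≈ 0.361433 ≈ 36.14%


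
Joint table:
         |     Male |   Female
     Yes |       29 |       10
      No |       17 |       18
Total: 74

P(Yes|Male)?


P(Yes|Male) = 29/(29+17) = 29/46

P = 29/46 ≈ 63.04%


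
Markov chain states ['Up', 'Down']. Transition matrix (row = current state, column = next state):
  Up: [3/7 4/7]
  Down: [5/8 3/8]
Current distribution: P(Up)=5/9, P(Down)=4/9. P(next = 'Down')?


P(next=Down) = Σᵢ P(now=i)×P(i→Down)
= 5/9×4/7 + 4/9×3/8
= 20/63 + 1/6 = 61/126

P = 61/126 ≈ 0.4841


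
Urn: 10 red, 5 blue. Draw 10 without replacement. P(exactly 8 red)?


Hypergeometric: C(10,8)×C(5,2)/C(15,10)
= 45×10/3003 = 150/1001

P(X=8) = 150/1001 ≈ 14.99%


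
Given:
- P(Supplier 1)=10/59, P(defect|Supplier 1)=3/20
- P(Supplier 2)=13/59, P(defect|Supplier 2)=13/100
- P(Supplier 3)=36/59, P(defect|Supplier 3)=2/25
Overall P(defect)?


P(B) = Σ P(B|Aᵢ)×P(Aᵢ)
  3/20×10/59 = 3/118
  13/100×13/59 = 169/5900
  2/25×36/59 = 72/1475
Sum = 607/5900

P(defect) = 607/5900 ≈ 10.29%


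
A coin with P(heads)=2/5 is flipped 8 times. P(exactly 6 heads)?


Binomial: P(X=6) = C(8,6)×p^6×(1-p)^2
= 28 × 64/15625 × 9/25 = 16128/390625

P(X=6) = 16128/390625 ≈ 4.13%


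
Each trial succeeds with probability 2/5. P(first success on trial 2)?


Geometric: P(X=2) = (1-p)^(k-1)×p = (3/5)^1×2/5 = 6/25

P(X=2) = 6/25 ≈ 24.00%


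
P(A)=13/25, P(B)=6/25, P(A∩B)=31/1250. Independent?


P(A)×P(B) = 78/625
P(A∩B) = 31/1250
Not equal → NOT independent

No, not independent


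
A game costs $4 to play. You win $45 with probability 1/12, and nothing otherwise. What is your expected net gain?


E[gain] = (45-4)×1/12 + (-4)×11/12
= 41/12 - 11/3 = -1/4

Expected net gain = $-1/4 ≈ $-0.25


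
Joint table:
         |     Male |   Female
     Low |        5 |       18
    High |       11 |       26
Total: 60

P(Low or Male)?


P(Low∨Male) = P(Low) + P(Male) - P(Low∧Male)
= (23 + 16 - 5)/60 = 34/60 = 17/30

P = 17/30 ≈ 56.67%


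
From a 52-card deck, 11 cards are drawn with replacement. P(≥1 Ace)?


P(not a Ace) = 48/52 = 12/13
P(none in 11 draws) = (12/13)^11 = 743008370688/1792160394037
P(≥1 Ace) = 1 - 743008370688/1792160394037 = 1049152023349/1792160394037

P = 1049152023349/1792160394037 ≈ 58.54%


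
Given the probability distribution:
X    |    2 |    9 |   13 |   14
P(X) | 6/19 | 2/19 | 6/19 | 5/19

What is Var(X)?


E[X] = 178/19
E[X²] = 2180/19
Var(X) = E[X²] - (E[X])² = 2180/19 - 31684/361 = 9736/361

Var(X) = 9736/361 ≈ 26.9695


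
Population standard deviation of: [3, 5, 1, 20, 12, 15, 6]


Mean = 62/7
  (3-62/7)²=1681/49
  (5-62/7)²=729/49
  (1-62/7)²=3025/49
  (20-62/7)²=6084/49
  (12-62/7)²=484/49
  (15-62/7)²=1849/49
  (6-62/7)²=400/49
Σ(x-μ)² = 2036/7
σ² = (2036/7)/7 = 2036/49

σ = √(2036/49) ≈ 6.4460


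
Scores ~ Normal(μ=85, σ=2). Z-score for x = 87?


z = (x - μ)/σ = (87 - 85)/2 = 1.0

z = 1.0


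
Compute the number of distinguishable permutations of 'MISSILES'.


Letters: 8, freq: {'M': 1, 'I': 2, 'S': 3, 'L': 1, 'E': 1}
8!/(1!×2!×3!×1!×1!) = 40320/12 = 3360

3360


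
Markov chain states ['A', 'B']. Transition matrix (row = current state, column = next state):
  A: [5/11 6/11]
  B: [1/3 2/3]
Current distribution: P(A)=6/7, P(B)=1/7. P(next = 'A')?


P(next=A) = Σᵢ P(now=i)×P(i→A)
= 6/7×5/11 + 1/7×1/3
= 30/77 + 1/21 = 101/231

P = 101/231 ≈ 0.4372


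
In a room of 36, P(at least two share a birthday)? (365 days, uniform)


P(all different) = Π(365-i)/365 for i=0..35
= 0.167818
P(match) = 1 - 0.167818 = 0.832182

P ≈ 0.8322 ≈ 83.22%


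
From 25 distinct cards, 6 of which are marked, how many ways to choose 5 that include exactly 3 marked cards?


Choose 3 of the 6 marked cards and 2 of the other 19 cards:
C(6,3)×C(19,2) = 20×171 = 3420

3420


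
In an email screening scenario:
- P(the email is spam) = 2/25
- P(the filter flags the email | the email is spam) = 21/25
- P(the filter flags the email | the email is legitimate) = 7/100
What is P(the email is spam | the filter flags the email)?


Using Bayes' theorem:
P(A|B) = P(B|A)·P(A) / P(B)

P(the filter flags the email) = 21/25 × 2/25 + 7/100 × 23/25
= 42/625 + 161/2500 = 329/2500

P(the email is spam|the filter flags the email) = (42/625) / (329/2500) = 24/47

P(the email is spam|the filter flags the email) = 24/47 ≈ 51.06%


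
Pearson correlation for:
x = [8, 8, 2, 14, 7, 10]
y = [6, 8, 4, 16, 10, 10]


n=6, Σx=49, Σy=54, Σxy=514, Σx²=477, Σy²=572
r = (6×514 - 49×54)/√((6×477 - 49²)(6×572 - 54²))
= 438/√(461×516) = 438/√237876 ≈ 438/487.7253 ≈ 0.8980

r ≈ 0.8980


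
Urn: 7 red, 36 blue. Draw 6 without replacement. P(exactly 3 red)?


Hypergeometric: C(7,3)×C(36,3)/C(43,6)
= 35×7140/6096454 = 17850/435461

P(X=3) = 17850/435461 ≈ 4.10%


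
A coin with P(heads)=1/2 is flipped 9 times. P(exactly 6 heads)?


Binomial: P(X=6) = C(9,6)×p^6×(1-p)^3
= 84 × 1/64 × 1/8 = 21/128

P(X=6) = 21/128 ≈ 16.41%


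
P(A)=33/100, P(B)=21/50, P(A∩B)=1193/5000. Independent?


P(A)×P(B) = 693/5000
P(A∩B) = 1193/5000
Not equal → NOT independent

No, not independent


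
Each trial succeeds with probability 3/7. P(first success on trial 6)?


Geometric: P(X=6) = (1-p)^(k-1)×p = (4/7)^5×3/7 = 3072/117649

P(X=6) = 3072/117649 ≈ 2.61%


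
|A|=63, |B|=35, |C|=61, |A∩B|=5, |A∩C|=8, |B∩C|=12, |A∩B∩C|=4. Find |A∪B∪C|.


|A∪B∪C| = 63+35+61-5-8-12+4 = 138

|A∪B∪C| = 138


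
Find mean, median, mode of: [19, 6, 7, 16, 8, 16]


Sorted: [6, 7, 8, 16, 16, 19]
Mean = 72/6 = 12
Median = 12
Freq: {19: 1, 6: 1, 7: 1, 16: 2, 8: 1}
Mode: [16]

Mean=12, Median=12, Mode=16


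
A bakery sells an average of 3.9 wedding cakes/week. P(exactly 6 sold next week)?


Poisson(λ=3.9): P(X=6) = e^(-λ)×λ^k/k!
= e^(-3.9) × 3.9^6 / 6!
≈ 0.02024191145 × 3518.743761 / 720 ≈ 0.098925

P(X=6) ≈ 0.098925 ≈ 9.89%


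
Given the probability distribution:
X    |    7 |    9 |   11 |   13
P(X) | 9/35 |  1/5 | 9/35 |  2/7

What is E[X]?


E[X] = Σ x·P(X=x)
= (7)×(9/35) + (9)×(1/5) + (11)×(9/35) + (13)×(2/7)
= 71/7

E[X] = 71/7


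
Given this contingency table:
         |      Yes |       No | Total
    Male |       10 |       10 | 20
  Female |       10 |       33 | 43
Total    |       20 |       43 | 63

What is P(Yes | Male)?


P(Yes | Male) = 10/(10+10) = 10/20 = 1/2

P(Yes|Male) = 1/2 ≈ 50.00%
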